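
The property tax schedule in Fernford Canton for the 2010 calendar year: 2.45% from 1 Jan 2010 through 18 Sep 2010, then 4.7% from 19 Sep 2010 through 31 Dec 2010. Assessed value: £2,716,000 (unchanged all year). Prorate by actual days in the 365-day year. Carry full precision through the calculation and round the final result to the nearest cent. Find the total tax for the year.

1 Jan – 18 Sep 2010: 261 days at 2.45% → £2,716,000 × 2.45% × 261/365 = £47,582.0877
19 Sep – 31 Dec 2010: 104 days at 4.7% → £2,716,000 × 4.7% × 104/365 = £36,372.0767
Total = £83,954.1644

£83,954.16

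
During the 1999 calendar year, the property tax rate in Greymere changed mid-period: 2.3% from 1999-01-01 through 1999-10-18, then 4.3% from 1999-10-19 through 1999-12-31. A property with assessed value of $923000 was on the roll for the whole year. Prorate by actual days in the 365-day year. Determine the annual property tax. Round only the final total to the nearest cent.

1999-01-01 to 1999-10-18: 291 days at 2.3% → $923000 × 2.3% × 291/365 = $16925.0384
1999-10-19 to 1999-12-31: 74 days at 4.3% → $923000 × 4.3% × 74/365 = $8046.5370
Total = $24971.5753

$24971.58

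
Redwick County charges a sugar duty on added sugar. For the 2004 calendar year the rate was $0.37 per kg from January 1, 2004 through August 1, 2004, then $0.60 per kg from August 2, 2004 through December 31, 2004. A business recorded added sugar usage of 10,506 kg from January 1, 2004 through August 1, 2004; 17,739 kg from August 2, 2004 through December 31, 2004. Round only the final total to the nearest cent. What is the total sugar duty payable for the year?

$14,530.62

January 1 – August 1, 2004: 10,506 kg at $0.37/kg → $3,887.22
August 2 – December 31, 2004: 17,739 kg at $0.60/kg → $10,643.40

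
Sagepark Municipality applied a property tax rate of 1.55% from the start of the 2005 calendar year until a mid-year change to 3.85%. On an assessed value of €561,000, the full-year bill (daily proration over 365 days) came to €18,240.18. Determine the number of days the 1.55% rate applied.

Let d = days at the first rate; then 365 − d days at the second rate.
€561,000 × [1.55%·d + 3.85%·(365−d)] / 365 = €18,240.18
Solving gives d = 95, so the new rate took effect on April 6, 2005.

95 days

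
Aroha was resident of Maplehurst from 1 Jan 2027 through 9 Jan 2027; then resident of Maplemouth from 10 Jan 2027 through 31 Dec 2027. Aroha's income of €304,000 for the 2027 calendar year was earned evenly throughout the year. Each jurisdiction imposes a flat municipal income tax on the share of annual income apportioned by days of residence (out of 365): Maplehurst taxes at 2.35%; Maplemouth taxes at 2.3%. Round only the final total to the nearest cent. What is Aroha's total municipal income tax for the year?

Maplehurst, 1 Jan – 9 Jan 2027: 9 days → €304,000 × 2.35% × 9/365 = €176.1534
Maplemouth, 10 Jan – 31 Dec 2027: 356 days → €304,000 × 2.3% × 356/365 = €6,819.5945
Total = €6,995.7479

€6,995.75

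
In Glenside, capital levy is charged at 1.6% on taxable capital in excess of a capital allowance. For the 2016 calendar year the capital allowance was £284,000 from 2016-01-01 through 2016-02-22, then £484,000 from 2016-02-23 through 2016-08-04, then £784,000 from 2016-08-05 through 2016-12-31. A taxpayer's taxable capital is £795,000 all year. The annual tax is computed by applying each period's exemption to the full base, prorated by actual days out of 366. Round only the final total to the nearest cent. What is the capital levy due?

2016-01-01 to 2016-02-22: 53 days, exemption £284,000 → (£795,000 − £284,000) × 1.6% × 53/366 = £1,183.9563
2016-02-23 to 2016-08-04: 164 days, exemption £484,000 → (£795,000 − £484,000) × 1.6% × 164/366 = £2,229.6831
2016-08-05 to 2016-12-31: 149 days, exemption £784,000 → (£795,000 − £784,000) × 1.6% × 149/366 = £71.6503
Total = £3,485.2896

£3,485.29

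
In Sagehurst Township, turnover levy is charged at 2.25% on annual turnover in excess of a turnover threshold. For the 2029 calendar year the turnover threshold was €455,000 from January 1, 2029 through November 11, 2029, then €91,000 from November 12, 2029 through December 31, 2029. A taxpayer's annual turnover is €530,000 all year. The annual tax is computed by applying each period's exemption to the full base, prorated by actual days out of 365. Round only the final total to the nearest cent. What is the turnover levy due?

€2,809.42

January 1 – November 11, 2029: 315 days, exemption €455,000 → (€530,000 − €455,000) × 2.25% × 315/365 = €1,456.3356
November 12 – December 31, 2029: 50 days, exemption €91,000 → (€530,000 − €91,000) × 2.25% × 50/365 = €1,353.0822
Total = €2,809.4178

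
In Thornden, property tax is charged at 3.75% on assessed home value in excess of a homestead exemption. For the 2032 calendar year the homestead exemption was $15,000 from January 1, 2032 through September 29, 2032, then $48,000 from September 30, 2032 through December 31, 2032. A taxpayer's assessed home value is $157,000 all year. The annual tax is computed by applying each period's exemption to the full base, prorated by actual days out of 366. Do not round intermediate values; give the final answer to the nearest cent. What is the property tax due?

$5,010.55

January 1 – September 29, 2032: 273 days, exemption $15,000 → ($157,000 − $15,000) × 3.75% × 273/366 = $3,971.9262
September 30 – December 31, 2032: 93 days, exemption $48,000 → ($157,000 − $48,000) × 3.75% × 93/366 = $1,038.6270
Total = $5,010.5533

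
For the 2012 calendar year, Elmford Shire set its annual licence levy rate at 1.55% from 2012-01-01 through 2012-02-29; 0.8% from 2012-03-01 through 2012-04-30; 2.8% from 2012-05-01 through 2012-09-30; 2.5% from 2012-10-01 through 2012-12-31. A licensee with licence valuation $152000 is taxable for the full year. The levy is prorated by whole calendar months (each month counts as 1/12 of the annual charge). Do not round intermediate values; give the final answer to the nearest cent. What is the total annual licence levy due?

2012-01-01 to 2012-02-29: 2 months at 1.55% → $152000 × 1.55% × 2/12 = $392.6667
2012-03-01 to 2012-04-30: 2 months at 0.8% → $152000 × 0.8% × 2/12 = $202.6667
2012-05-01 to 2012-09-30: 5 months at 2.8% → $152000 × 2.8% × 5/12 = $1773.3333
2012-10-01 to 2012-12-31: 3 months at 2.5% → $152000 × 2.5% × 3/12 = $950.0000
Total = $3318.6667

$3318.67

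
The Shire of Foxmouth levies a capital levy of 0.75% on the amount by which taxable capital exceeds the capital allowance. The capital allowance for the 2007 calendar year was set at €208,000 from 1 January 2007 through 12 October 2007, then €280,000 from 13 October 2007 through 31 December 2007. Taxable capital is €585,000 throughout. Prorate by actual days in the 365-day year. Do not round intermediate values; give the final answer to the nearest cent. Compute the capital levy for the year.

€2,709.14

1 January – 12 October 2007: 285 days, exemption €208,000 → (€585,000 − €208,000) × 0.75% × 285/365 = €2,207.7740
13 October – 31 December 2007: 80 days, exemption €280,000 → (€585,000 − €280,000) × 0.75% × 80/365 = €501.3699
Total = €2,709.1438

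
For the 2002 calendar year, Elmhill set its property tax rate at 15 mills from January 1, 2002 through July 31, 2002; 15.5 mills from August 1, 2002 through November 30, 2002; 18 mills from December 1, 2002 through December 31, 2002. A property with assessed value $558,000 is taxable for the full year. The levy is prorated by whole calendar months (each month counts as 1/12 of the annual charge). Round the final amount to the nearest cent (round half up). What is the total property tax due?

$8,602.50

January 1 – July 31, 2002: 7 months at 15 mills → $558,000 × 1.5% × 7/12 = $4,882.5000
August 1 – November 30, 2002: 4 months at 15.5 mills → $558,000 × 1.55% × 4/12 = $2,883.0000
December 1 – December 31, 2002: 1 month at 18 mills → $558,000 × 1.8% × 1/12 = $837.0000
Total = $8,602.5000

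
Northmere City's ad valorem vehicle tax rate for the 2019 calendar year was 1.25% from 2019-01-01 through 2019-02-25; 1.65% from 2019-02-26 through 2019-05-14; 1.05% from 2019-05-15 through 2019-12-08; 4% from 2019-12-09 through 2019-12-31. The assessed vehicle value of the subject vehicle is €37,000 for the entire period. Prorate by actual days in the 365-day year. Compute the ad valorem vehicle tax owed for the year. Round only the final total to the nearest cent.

€516.07

2019-01-01 to 2019-02-25: 56 days at 1.25% → €37,000 × 1.25% × 56/365 = €70.9589
2019-02-26 to 2019-05-14: 78 days at 1.65% → €37,000 × 1.65% × 78/365 = €130.4630
2019-05-15 to 2019-12-08: 208 days at 1.05% → €37,000 × 1.05% × 208/365 = €221.3918
2019-12-09 to 2019-12-31: 23 days at 4% → €37,000 × 4% × 23/365 = €93.2603
Total = €516.0740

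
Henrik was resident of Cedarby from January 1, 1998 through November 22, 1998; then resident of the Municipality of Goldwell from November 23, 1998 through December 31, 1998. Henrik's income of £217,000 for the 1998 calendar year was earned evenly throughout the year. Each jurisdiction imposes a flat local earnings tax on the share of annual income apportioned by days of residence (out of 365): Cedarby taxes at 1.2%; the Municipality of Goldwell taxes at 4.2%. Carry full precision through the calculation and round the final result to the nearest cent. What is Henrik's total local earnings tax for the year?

Cedarby, January 1 – November 22, 1998: 326 days → £217,000 × 1.2% × 326/365 = £2,325.7644
The Municipality of Goldwell, November 23 – December 31, 1998: 39 days → £217,000 × 4.2% × 39/365 = £973.8247
Total = £3,299.5890

£3,299.59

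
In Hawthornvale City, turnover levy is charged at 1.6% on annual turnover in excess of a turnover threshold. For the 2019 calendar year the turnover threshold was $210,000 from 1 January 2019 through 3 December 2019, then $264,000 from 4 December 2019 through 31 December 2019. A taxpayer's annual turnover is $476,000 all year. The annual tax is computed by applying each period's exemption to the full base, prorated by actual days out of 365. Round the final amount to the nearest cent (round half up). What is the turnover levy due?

$4,189.72

1 January – 3 December 2019: 337 days, exemption $210,000 → ($476,000 − $210,000) × 1.6% × 337/365 = $3,929.5123
4 December – 31 December 2019: 28 days, exemption $264,000 → ($476,000 − $264,000) × 1.6% × 28/365 = $260.2082
Total = $4,189.7205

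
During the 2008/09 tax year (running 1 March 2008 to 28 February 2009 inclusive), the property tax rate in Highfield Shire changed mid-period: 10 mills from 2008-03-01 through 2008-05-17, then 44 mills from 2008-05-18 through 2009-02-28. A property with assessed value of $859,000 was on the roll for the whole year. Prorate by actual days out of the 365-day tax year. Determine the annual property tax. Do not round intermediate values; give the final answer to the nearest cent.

$31,554.72

2008-03-01 to 2008-05-17: 78 days at 10 mills → $859,000 × 1% × 78/365 = $1,835.6712
2008-05-18 to 2009-02-28: 287 days at 44 mills → $859,000 × 4.4% × 287/365 = $29,719.0466
Total = $31,554.7178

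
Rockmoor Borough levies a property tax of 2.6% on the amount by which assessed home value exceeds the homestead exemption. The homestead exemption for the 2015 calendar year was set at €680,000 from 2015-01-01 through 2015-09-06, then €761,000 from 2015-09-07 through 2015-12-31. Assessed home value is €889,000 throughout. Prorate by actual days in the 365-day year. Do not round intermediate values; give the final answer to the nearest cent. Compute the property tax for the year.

2015-01-01 to 2015-09-06: 249 days, exemption €680,000 → (€889,000 − €680,000) × 2.6% × 249/365 = €3,707.0301
2015-09-07 to 2015-12-31: 116 days, exemption €761,000 → (€889,000 − €761,000) × 2.6% × 116/365 = €1,057.6658
Total = €4,764.6959

€4,764.70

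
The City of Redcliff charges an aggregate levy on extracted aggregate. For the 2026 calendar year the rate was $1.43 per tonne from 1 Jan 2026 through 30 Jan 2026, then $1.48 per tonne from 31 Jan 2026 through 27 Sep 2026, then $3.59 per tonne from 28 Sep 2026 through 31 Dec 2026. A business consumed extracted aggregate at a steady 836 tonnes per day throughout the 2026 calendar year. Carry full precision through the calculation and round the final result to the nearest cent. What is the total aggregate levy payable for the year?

$617,929.40

1 Jan – 30 Jan 2026: 30 days × 836 tonnes/day = 25,080 tonnes at $1.43/tonne → $35,864.40
31 Jan – 27 Sep 2026: 240 days × 836 tonnes/day = 200,640 tonnes at $1.48/tonne → $296,947.20
28 Sep – 31 Dec 2026: 95 days × 836 tonnes/day = 79,420 tonnes at $3.59/tonne → $285,117.80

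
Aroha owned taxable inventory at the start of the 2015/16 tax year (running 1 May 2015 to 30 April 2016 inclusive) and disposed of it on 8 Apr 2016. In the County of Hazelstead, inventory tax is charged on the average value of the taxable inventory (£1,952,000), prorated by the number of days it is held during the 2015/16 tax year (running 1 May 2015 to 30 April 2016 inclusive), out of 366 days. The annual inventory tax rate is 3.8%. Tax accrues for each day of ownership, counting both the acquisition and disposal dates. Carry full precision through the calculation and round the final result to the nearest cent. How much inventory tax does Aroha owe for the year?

£69,717.33

Days held (1 May 2015 – 8 Apr 2016): 344 out of 366
Tax = £1,952,000 × 3.8% × 344/366 = £69,717.3333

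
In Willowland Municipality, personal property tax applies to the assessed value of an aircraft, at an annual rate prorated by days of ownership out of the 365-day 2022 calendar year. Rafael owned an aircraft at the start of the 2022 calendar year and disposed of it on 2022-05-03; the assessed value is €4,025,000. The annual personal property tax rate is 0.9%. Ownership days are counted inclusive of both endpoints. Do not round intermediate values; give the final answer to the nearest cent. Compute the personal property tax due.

€12,207.33

Days held (2022-01-01 to 2022-05-03): 123 out of 365
Tax = €4,025,000 × 0.9% × 123/365 = €12,207.3288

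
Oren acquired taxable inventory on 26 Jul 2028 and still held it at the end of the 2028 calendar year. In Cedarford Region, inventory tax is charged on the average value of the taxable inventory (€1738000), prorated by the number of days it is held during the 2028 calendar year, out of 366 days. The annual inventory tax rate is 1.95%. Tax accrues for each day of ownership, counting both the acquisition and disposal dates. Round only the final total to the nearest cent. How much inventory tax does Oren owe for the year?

€14723.14

Days held (26 Jul – 31 Dec 2028): 159 out of 366
Tax = €1738000 × 1.95% × 159/366 = €14723.1393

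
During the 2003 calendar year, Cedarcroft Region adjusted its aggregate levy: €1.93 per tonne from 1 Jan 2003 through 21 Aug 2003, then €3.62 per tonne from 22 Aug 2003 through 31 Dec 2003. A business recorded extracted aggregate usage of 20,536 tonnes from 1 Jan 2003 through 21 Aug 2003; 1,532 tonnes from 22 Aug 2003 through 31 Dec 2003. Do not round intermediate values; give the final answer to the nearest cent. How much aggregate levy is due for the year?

€45,180.32

1 Jan – 21 Aug 2003: 20,536 tonnes at €1.93/tonne → €39,634.48
22 Aug – 31 Dec 2003: 1,532 tonnes at €3.62/tonne → €5,545.84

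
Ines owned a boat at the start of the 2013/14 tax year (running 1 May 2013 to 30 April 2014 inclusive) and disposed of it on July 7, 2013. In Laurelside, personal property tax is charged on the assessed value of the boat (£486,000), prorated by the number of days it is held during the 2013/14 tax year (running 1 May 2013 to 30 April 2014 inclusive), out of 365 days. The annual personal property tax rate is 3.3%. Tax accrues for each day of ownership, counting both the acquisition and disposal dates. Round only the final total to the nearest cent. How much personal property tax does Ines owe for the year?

Days held (May 1 – July 7, 2013): 68 out of 365
Tax = £486,000 × 3.3% × 68/365 = £2,987.9014

£2,987.90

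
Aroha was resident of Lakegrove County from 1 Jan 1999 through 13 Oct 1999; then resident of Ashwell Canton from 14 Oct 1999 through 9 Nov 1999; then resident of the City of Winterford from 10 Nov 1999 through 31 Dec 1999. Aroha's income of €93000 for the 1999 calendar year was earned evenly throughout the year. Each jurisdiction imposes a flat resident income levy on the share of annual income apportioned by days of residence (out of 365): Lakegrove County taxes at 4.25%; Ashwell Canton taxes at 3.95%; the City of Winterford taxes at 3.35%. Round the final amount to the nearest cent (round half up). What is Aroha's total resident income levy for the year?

€3812.62

Lakegrove County, 1 Jan – 13 Oct 1999: 286 days → €93000 × 4.25% × 286/365 = €3097.0274
Ashwell Canton, 14 Oct – 9 Nov 1999: 27 days → €93000 × 3.95% × 27/365 = €271.7384
The City of Winterford, 10 Nov – 31 Dec 1999: 52 days → €93000 × 3.35% × 52/365 = €443.8521
Total = €3812.6178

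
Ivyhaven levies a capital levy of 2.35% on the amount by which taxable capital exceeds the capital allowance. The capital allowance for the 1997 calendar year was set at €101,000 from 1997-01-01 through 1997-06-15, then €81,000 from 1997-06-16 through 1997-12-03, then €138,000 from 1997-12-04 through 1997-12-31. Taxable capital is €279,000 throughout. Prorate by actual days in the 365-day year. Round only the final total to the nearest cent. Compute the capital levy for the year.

1997-01-01 to 1997-06-15: 166 days, exemption €101,000 → (€279,000 − €101,000) × 2.35% × 166/365 = €1,902.4055
1997-06-16 to 1997-12-03: 171 days, exemption €81,000 → (€279,000 − €81,000) × 2.35% × 171/365 = €2,179.8986
1997-12-04 to 1997-12-31: 28 days, exemption €138,000 → (€279,000 − €138,000) × 2.35% × 28/365 = €254.1863
Total = €4,336.4904

€4,336.49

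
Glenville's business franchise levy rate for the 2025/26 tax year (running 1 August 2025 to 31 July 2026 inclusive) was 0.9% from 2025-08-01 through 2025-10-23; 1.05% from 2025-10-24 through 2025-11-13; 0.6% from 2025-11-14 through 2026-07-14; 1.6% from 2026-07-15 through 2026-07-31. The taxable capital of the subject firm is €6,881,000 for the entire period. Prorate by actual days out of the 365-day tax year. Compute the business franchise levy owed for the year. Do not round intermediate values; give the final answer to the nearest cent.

2025-08-01 to 2025-10-23: 84 days at 0.9% → €6,881,000 × 0.9% × 84/365 = €14,252.1534
2025-10-24 to 2025-11-13: 21 days at 1.05% → €6,881,000 × 1.05% × 21/365 = €4,156.8781
2025-11-14 to 2026-07-14: 243 days at 0.6% → €6,881,000 × 0.6% × 243/365 = €27,486.2959
2026-07-15 to 2026-07-31: 17 days at 1.6% → €6,881,000 × 1.6% × 17/365 = €5,127.7589
Total = €51,023.0863

€51,023.09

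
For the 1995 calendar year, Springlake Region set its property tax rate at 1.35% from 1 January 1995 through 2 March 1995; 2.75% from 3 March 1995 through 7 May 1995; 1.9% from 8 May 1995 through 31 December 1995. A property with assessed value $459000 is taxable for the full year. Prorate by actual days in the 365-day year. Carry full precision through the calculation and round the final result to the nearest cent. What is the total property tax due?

1 January – 2 March 1995: 61 days at 1.35% → $459000 × 1.35% × 61/365 = $1035.5795
3 March – 7 May 1995: 66 days at 2.75% → $459000 × 2.75% × 66/365 = $2282.4247
8 May – 31 December 1995: 238 days at 1.9% → $459000 × 1.9% × 238/365 = $5686.5699
Total = $9004.5740

$9004.57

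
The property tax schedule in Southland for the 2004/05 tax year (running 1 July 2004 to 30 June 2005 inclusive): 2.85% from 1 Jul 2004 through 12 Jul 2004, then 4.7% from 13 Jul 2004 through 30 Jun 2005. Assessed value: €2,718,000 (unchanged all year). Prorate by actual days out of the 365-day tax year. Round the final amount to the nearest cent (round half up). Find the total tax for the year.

1 Jul – 12 Jul 2004: 12 days at 2.85% → €2,718,000 × 2.85% × 12/365 = €2,546.7288
13 Jul 2004 – 30 Jun 2005: 353 days at 4.7% → €2,718,000 × 4.7% × 353/365 = €123,546.1315
Total = €126,092.8603

€126,092.86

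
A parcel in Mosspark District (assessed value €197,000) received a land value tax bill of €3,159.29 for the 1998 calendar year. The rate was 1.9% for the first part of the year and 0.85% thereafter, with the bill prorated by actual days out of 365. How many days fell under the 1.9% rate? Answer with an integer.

Let d = days at the first rate; then 365 − d days at the second rate.
€197,000 × [1.9%·d + 0.85%·(365−d)] / 365 = €3,159.29
Solving gives d = 262, so the new rate took effect on 20 Sep 1998.

262 days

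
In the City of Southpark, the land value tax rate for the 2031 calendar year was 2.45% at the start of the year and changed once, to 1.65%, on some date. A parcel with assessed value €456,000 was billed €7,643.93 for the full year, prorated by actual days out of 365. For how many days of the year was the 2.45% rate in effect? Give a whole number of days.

Let d = days at the first rate; then 365 − d days at the second rate.
€456,000 × [2.45%·d + 1.65%·(365−d)] / 365 = €7,643.93
Solving gives d = 12, so the new rate took effect on January 13, 2031.

12 days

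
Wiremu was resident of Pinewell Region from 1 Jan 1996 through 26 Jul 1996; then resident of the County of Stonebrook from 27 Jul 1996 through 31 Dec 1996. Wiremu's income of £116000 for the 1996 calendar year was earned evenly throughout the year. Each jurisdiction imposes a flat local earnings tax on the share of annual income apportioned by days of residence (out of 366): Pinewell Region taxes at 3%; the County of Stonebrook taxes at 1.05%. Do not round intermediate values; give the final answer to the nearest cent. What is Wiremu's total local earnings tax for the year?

£2503.51

Pinewell Region, 1 Jan – 26 Jul 1996: 208 days → £116000 × 3% × 208/366 = £1977.7049
The County of Stonebrook, 27 Jul – 31 Dec 1996: 158 days → £116000 × 1.05% × 158/366 = £525.8033
Total = £2503.5082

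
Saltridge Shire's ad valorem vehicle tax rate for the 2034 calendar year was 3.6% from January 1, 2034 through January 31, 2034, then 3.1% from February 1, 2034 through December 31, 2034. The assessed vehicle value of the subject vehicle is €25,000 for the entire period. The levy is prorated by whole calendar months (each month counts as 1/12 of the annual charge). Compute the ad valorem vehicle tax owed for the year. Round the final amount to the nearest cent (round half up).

January 1 – January 31, 2034: 1 month at 3.6% → €25,000 × 3.6% × 1/12 = €75.0000
February 1 – December 31, 2034: 11 months at 3.1% → €25,000 × 3.1% × 11/12 = €710.4167
Total = €785.4167

€785.42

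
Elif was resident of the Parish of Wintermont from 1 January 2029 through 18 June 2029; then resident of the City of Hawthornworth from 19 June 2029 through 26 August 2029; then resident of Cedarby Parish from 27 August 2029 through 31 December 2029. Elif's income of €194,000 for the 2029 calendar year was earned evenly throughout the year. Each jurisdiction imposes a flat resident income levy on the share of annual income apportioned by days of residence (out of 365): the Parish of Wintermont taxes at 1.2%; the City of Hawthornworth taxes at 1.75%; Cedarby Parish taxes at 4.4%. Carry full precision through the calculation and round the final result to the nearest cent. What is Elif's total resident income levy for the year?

The Parish of Wintermont, 1 January – 18 June 2029: 169 days → €194,000 × 1.2% × 169/365 = €1,077.8959
The City of Hawthornworth, 19 June – 26 August 2029: 69 days → €194,000 × 1.75% × 69/365 = €641.7945
Cedarby Parish, 27 August – 31 December 2029: 127 days → €194,000 × 4.4% × 127/365 = €2,970.0603
Total = €4,689.7507

€4,689.75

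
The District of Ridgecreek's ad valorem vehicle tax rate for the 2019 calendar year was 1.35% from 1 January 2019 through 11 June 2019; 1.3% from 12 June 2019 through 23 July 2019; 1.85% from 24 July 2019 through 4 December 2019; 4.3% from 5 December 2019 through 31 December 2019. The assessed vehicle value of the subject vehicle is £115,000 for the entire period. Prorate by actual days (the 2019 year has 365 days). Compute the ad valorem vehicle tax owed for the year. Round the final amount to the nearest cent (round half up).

£2,007.93

1 January – 11 June 2019: 162 days at 1.35% → £115,000 × 1.35% × 162/365 = £689.0548
12 June – 23 July 2019: 42 days at 1.3% → £115,000 × 1.3% × 42/365 = £172.0274
24 July – 4 December 2019: 134 days at 1.85% → £115,000 × 1.85% × 134/365 = £781.0548
5 December – 31 December 2019: 27 days at 4.3% → £115,000 × 4.3% × 27/365 = £365.7945
Total = £2,007.9315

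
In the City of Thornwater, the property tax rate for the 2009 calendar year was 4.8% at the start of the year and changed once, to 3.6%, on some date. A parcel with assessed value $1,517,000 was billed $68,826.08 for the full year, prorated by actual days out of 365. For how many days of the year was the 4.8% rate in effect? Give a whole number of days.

Let d = days at the first rate; then 365 − d days at the second rate.
$1,517,000 × [4.8%·d + 3.6%·(365−d)] / 365 = $68,826.08
Solving gives d = 285, so the new rate took effect on 13 Oct 2009.

285 days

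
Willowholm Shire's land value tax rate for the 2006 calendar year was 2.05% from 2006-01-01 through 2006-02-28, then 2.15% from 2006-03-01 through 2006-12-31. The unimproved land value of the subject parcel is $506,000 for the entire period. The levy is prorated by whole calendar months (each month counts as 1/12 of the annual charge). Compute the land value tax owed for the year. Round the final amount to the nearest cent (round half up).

2006-01-01 to 2006-02-28: 2 months at 2.05% → $506,000 × 2.05% × 2/12 = $1,728.8333
2006-03-01 to 2006-12-31: 10 months at 2.15% → $506,000 × 2.15% × 10/12 = $9,065.8333
Total = $10,794.6667

$10,794.67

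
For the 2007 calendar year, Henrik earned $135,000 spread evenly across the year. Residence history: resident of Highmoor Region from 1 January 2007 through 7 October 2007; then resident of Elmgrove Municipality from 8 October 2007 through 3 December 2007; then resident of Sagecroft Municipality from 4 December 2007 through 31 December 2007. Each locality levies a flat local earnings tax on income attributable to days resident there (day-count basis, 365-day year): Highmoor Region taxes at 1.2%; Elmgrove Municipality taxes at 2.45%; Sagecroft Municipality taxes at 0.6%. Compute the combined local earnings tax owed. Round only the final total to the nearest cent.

$1,821.39

Highmoor Region, 1 January – 7 October 2007: 280 days → $135,000 × 1.2% × 280/365 = $1,242.7397
Elmgrove Municipality, 8 October – 3 December 2007: 57 days → $135,000 × 2.45% × 57/365 = $516.5137
Sagecroft Municipality, 4 December – 31 December 2007: 28 days → $135,000 × 0.6% × 28/365 = $62.1370
Total = $1,821.3904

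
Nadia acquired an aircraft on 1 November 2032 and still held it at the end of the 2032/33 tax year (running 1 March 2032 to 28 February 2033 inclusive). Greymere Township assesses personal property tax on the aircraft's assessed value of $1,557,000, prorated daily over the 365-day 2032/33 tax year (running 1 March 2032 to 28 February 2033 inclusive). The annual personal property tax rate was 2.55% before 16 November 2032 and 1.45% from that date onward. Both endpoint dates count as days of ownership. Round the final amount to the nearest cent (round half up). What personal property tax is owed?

$8,126.26

1 November – 15 November 2032: 15 days at 2.55% → $1,557,000 × 2.55% × 15/365 = $1,631.6507
16 November 2032 – 28 February 2033: 105 days at 1.45% → $1,557,000 × 1.45% × 105/365 = $6,494.6096
Total = $8,126.2603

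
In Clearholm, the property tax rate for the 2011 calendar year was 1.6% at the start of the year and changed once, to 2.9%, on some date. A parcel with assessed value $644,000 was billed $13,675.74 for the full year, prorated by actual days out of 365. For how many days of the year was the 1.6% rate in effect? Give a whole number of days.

218 days

Let d = days at the first rate; then 365 − d days at the second rate.
$644,000 × [1.6%·d + 2.9%·(365−d)] / 365 = $13,675.74
Solving gives d = 218, so the new rate took effect on August 7, 2011.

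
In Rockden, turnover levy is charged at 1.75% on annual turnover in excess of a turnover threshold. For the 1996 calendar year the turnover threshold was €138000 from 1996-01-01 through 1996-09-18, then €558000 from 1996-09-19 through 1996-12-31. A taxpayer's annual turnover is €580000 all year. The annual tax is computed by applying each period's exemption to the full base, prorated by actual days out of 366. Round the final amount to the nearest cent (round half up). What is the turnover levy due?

1996-01-01 to 1996-09-18: 262 days, exemption €138000 → (€580000 − €138000) × 1.75% × 262/366 = €5537.0765
1996-09-19 to 1996-12-31: 104 days, exemption €558000 → (€580000 − €558000) × 1.75% × 104/366 = €109.3989
Total = €5646.4754

€5646.48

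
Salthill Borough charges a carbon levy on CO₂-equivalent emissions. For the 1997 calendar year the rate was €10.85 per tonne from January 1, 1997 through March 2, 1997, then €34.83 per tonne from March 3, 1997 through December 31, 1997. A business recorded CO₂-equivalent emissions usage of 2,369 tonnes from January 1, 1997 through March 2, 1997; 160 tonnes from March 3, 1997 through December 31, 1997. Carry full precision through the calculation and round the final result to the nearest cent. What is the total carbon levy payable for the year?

January 1 – March 2, 1997: 2,369 tonnes at €10.85/tonne → €25703.65
March 3 – December 31, 1997: 160 tonnes at €34.83/tonne → €5572.80

€31276.45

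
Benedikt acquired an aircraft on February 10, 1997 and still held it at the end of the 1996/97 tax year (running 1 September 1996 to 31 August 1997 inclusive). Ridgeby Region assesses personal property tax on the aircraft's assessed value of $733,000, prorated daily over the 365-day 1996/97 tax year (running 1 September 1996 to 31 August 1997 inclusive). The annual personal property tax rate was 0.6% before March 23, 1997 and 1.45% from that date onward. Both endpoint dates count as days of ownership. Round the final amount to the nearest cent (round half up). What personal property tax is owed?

$5,211.33

February 10 – March 22, 1997: 41 days at 0.6% → $733,000 × 0.6% × 41/365 = $494.0219
March 23 – August 31, 1997: 162 days at 1.45% → $733,000 × 1.45% × 162/365 = $4,717.3068
Total = $5,211.3288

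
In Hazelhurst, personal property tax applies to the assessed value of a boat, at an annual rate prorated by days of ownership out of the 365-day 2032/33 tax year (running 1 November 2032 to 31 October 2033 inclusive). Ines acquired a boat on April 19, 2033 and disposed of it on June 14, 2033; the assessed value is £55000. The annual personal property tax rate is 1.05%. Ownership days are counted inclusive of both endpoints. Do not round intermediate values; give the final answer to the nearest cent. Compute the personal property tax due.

£90.18

Days held (April 19 – June 14, 2033): 57 out of 365
Tax = £55000 × 1.05% × 57/365 = £90.1849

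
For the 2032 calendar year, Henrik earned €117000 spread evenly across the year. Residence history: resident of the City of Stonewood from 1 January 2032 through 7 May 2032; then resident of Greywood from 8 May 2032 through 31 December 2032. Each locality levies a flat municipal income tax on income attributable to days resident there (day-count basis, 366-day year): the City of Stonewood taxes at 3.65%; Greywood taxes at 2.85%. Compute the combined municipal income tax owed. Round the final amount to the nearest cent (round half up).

€3661.84

The City of Stonewood, 1 January – 7 May 2032: 128 days → €117000 × 3.65% × 128/366 = €1493.5082
Greywood, 8 May – 31 December 2032: 238 days → €117000 × 2.85% × 238/366 = €2168.3361
Total = €3661.8443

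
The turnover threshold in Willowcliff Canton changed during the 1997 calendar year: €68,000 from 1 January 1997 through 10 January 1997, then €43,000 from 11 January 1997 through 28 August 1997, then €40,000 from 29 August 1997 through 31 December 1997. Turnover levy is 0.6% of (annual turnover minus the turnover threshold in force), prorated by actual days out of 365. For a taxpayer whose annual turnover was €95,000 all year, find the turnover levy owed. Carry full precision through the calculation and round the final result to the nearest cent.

1 January – 10 January 1997: 10 days, exemption €68,000 → (€95,000 − €68,000) × 0.6% × 10/365 = €4.4384
11 January – 28 August 1997: 230 days, exemption €43,000 → (€95,000 − €43,000) × 0.6% × 230/365 = €196.6027
29 August – 31 December 1997: 125 days, exemption €40,000 → (€95,000 − €40,000) × 0.6% × 125/365 = €113.0137
Total = €314.0548

€314.05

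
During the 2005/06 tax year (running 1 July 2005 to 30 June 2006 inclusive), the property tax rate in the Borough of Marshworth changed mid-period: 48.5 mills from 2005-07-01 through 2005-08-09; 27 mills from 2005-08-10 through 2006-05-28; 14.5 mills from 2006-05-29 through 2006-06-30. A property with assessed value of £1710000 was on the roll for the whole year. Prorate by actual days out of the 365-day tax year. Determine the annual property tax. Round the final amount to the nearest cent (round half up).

2005-07-01 to 2005-08-09: 40 days at 48.5 mills → £1710000 × 4.85% × 40/365 = £9088.7671
2005-08-10 to 2006-05-28: 292 days at 27 mills → £1710000 × 2.7% × 292/365 = £36936.0000
2006-05-29 to 2006-06-30: 33 days at 14.5 mills → £1710000 × 1.45% × 33/365 = £2241.7397
Total = £48266.5068

£48266.51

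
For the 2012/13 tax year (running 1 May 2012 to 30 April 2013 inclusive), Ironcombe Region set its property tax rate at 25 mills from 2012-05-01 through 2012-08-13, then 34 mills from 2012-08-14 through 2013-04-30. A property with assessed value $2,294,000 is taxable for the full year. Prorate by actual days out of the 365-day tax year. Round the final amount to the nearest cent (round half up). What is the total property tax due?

2012-05-01 to 2012-08-13: 105 days at 25 mills → $2,294,000 × 2.5% × 105/365 = $16,497.9452
2012-08-14 to 2013-04-30: 260 days at 34 mills → $2,294,000 × 3.4% × 260/365 = $55,558.7945
Total = $72,056.7397

$72,056.74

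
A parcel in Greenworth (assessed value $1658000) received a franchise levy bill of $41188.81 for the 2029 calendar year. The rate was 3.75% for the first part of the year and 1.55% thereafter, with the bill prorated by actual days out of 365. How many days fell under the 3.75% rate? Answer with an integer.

Let d = days at the first rate; then 365 − d days at the second rate.
$1658000 × [3.75%·d + 1.55%·(365−d)] / 365 = $41188.81
Solving gives d = 155, so the new rate took effect on June 5, 2029.

155 days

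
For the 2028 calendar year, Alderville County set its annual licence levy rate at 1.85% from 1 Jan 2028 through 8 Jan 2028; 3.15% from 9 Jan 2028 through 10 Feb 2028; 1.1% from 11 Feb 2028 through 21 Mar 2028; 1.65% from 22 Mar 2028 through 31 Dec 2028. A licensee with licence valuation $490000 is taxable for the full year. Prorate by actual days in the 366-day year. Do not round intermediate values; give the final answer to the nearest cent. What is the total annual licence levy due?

1 Jan – 8 Jan 2028: 8 days at 1.85% → $490000 × 1.85% × 8/366 = $198.1421
9 Jan – 10 Feb 2028: 33 days at 3.15% → $490000 × 3.15% × 33/366 = $1391.6803
11 Feb – 21 Mar 2028: 40 days at 1.1% → $490000 × 1.1% × 40/366 = $589.0710
22 Mar – 31 Dec 2028: 285 days at 1.65% → $490000 × 1.65% × 285/366 = $6295.6967
Total = $8474.5902

$8474.59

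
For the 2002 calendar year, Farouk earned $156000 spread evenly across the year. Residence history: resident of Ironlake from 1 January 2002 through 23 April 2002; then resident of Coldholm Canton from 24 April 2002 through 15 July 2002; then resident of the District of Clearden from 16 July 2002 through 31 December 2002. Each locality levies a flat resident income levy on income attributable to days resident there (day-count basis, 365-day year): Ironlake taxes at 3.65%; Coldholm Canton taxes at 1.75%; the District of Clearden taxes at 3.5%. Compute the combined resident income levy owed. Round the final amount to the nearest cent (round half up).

$4911.65

Ironlake, 1 January – 23 April 2002: 113 days → $156000 × 3.65% × 113/365 = $1762.8000
Coldholm Canton, 24 April – 15 July 2002: 83 days → $156000 × 1.75% × 83/365 = $620.7945
The District of Clearden, 16 July – 31 December 2002: 169 days → $156000 × 3.5% × 169/365 = $2528.0548
Total = $4911.6493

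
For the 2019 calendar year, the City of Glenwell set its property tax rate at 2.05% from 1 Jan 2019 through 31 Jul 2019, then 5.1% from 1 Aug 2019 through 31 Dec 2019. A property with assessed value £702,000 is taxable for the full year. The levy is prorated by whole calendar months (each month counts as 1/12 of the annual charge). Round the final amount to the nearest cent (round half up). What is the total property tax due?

1 Jan – 31 Jul 2019: 7 months at 2.05% → £702,000 × 2.05% × 7/12 = £8,394.7500
1 Aug – 31 Dec 2019: 5 months at 5.1% → £702,000 × 5.1% × 5/12 = £14,917.5000
Total = £23,312.2500

£23,312.25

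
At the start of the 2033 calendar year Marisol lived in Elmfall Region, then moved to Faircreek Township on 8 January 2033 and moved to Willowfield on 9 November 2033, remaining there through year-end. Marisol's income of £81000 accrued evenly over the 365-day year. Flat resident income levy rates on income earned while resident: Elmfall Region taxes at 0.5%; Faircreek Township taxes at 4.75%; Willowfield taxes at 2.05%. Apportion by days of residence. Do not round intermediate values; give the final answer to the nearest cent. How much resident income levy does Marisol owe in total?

Elmfall Region, 1 January – 7 January 2033: 7 days → £81000 × 0.5% × 7/365 = £7.7671
Faircreek Township, 8 January – 8 November 2033: 305 days → £81000 × 4.75% × 305/365 = £3215.0342
Willowfield, 9 November – 31 December 2033: 53 days → £81000 × 2.05% × 53/365 = £241.1137
Total = £3463.9151

£3463.92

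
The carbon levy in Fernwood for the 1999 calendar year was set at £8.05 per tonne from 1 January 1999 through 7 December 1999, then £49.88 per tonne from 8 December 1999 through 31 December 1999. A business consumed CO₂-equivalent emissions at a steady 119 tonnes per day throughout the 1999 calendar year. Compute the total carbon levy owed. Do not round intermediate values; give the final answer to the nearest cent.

1 January – 7 December 1999: 341 days × 119 tonnes/day = 40,579 tonnes at £8.05/tonne → £326,660.95
8 December – 31 December 1999: 24 days × 119 tonnes/day = 2,856 tonnes at £49.88/tonne → £142,457.28

£469,118.23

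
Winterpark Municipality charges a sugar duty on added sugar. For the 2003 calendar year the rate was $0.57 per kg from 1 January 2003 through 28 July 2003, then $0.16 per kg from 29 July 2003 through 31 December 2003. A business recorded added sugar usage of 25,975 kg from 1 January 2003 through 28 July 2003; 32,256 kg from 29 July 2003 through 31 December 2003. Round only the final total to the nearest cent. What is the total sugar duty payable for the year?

1 January – 28 July 2003: 25,975 kg at $0.57/kg → $14,805.75
29 July – 31 December 2003: 32,256 kg at $0.16/kg → $5,160.96

$19,966.71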